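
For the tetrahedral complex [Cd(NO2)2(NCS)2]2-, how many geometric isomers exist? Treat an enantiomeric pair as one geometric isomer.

In a tetrahedral complex all four positions are equivalent and every pair of ligands is adjacent — there is no cis/trans distinction.
Only one geometric arrangement is possible.

1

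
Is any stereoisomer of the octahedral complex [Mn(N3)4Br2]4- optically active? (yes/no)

no

The distinct arrangements are (2 in all): Br trans; Br cis.
Each arrangement has an internal mirror plane or centre of symmetry, so none is chiral.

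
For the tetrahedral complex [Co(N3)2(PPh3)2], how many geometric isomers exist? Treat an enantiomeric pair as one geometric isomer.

In a tetrahedral complex all four positions are equivalent and every pair of ligands is adjacent — there is no cis/trans distinction.
Only one geometric arrangement is possible.

1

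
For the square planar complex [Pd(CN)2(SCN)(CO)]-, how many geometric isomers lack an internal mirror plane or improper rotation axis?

In a square planar complex each vertex has one trans partner and two cis neighbours.
There are 2 geometric isomers: CN cis; CN trans.
Each arrangement has an internal mirror plane or centre of symmetry, so none is chiral.

0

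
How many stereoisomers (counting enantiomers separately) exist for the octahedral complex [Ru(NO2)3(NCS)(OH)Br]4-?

5

An octahedron has six vertices in three trans pairs; every non-trans pair is cis.
Working through the distinct placements yields 4 geometric isomers: NO2 mer (3 arrangements); NO2 fac (chiral).
One of these lacks any improper symmetry element and so occurs as an enantiomeric pair, giving 4 + 1 = 5 stereoisomers in total.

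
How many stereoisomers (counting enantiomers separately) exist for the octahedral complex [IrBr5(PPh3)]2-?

1

The six octahedral sites form three mutually perpendicular trans pairs.
Only one geometric arrangement is possible.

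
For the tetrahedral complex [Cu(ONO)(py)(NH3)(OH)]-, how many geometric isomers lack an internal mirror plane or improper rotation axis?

All four vertices of a tetrahedron are equivalent and mutually adjacent, so cis/trans isomerism cannot arise.
Only one geometric arrangement is possible; it has no improper symmetry element, so it exists as a pair of enantiomers (2 stereoisomers).

1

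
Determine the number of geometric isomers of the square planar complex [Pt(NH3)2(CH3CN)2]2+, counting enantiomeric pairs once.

2

In a square planar complex each vertex has one trans partner and two cis neighbours.
Systematic placement gives 2 geometric isomers: NH3 cis; NH3 trans.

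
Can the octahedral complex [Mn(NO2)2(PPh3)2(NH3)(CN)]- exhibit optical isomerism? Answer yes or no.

In an octahedral complex each vertex has one trans partner and four cis neighbours.
There are 6 geometric isomers: NO2 trans, PPh3 trans; NO2 cis, PPh3 cis (3 arrangements, 2 chiral); NO2 cis, PPh3 trans; NO2 trans, PPh3 cis.
Of these, 2 lack any improper symmetry element and so occur as enantiomeric pairs, giving 6 + 2 = 8 stereoisomers in total.

yes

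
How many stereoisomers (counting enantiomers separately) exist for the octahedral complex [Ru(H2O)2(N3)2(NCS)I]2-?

8

The six octahedral sites form three mutually perpendicular trans pairs.
Systematic placement gives 6 geometric isomers: H2O trans, N3 cis; H2O trans, N3 trans; H2O cis, N3 cis (3 arrangements, 2 chiral); H2O cis, N3 trans.
Of these, 2 lack any improper symmetry element and so occur as enantiomeric pairs, giving 6 + 2 = 8 stereoisomers in total.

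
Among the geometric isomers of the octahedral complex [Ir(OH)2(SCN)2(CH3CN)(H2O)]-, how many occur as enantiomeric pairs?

Working through the distinct placements yields 6 geometric isomers: OH trans, SCN trans; OH cis, SCN cis (3 arrangements, 2 chiral); OH cis, SCN trans; OH trans, SCN cis.
Of these, 2 lack any improper symmetry element and so occur as enantiomeric pairs, giving 6 + 2 = 8 stereoisomers in total.

2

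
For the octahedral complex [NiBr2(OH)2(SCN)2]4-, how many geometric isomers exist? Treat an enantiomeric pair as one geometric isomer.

An octahedron has six vertices in three trans pairs; every non-trans pair is cis.
Working through the distinct placements yields 5 geometric isomers: Br trans, OH trans, SCN trans; Br trans, OH cis, SCN cis; Br cis, OH cis, SCN trans; Br cis, OH cis, SCN cis (chiral); Br cis, OH trans, SCN cis.

5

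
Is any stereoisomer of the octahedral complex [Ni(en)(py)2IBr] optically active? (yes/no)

Each en is bidentate and must span two cis positions.
Working through the distinct placements yields 4 geometric isomers: py cis (3 arrangements, 2 chiral); py trans.
Of these, 2 lack any improper symmetry element and so occur as enantiomeric pairs, giving 4 + 2 = 6 stereoisomers in total.

yes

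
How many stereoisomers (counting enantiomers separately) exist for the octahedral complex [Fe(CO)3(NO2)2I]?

3

The distinct arrangements are (3 in all): CO mer, NO2 trans; CO mer, NO2 cis; CO fac, NO2 cis.
Each arrangement has an internal mirror plane or centre of symmetry, so none is chiral.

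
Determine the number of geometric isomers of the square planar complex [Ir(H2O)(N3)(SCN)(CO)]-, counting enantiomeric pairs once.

The distinct arrangements are (3 in all): (CO/N3 trans, H2O/SCN trans); (CO/SCN trans, H2O/N3 trans); (CO/H2O trans, N3/SCN trans).

3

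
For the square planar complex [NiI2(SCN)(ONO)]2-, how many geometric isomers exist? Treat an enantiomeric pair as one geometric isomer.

2

The distinct arrangements are (2 in all): I cis; I trans.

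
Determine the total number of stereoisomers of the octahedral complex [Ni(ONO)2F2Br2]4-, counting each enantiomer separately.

In an octahedral complex each vertex has one trans partner and four cis neighbours.
There are 5 geometric isomers: ONO trans, F trans, Br trans; ONO cis, F cis, Br trans; ONO trans, F cis, Br cis; ONO cis, F cis, Br cis (chiral); ONO cis, F trans, Br cis.
One of these lacks any improper symmetry element and so occurs as an enantiomeric pair, giving 5 + 1 = 6 stereoisomers in total.

6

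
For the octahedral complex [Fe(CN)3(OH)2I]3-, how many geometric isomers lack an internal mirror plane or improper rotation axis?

The six octahedral sites form three mutually perpendicular trans pairs.
Working through the distinct placements yields 3 geometric isomers: CN mer, OH trans; CN mer, OH cis; CN fac, OH cis.
Each arrangement has an internal mirror plane or centre of symmetry, so none is chiral.

0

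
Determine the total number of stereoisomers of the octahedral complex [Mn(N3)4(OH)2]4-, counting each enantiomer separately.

2

The six octahedral sites form three mutually perpendicular trans pairs.
There are 2 geometric isomers: OH trans; OH cis.
Each arrangement has an internal mirror plane or centre of symmetry, so none is chiral.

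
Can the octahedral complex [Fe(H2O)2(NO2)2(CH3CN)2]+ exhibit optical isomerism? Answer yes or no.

yes

An octahedron has six vertices in three trans pairs; every non-trans pair is cis.
Systematic placement gives 5 geometric isomers: H2O trans, NO2 trans, CH3CN trans; H2O cis, NO2 cis, CH3CN trans; H2O cis, NO2 trans, CH3CN cis; H2O cis, NO2 cis, CH3CN cis (chiral); H2O trans, NO2 cis, CH3CN cis.
One of these lacks any improper symmetry element and so occurs as an enantiomeric pair, giving 5 + 1 = 6 stereoisomers in total.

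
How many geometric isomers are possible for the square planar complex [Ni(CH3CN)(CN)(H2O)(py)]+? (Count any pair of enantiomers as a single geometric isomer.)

A square has two trans pairs of vertices; adjacent vertices are cis.
The distinct arrangements are (3 in all): (CH3CN/H2O trans, CN/py trans); (CH3CN/py trans, CN/H2O trans); (CH3CN/CN trans, H2O/py trans).

3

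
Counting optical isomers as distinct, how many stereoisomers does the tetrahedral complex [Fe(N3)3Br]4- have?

1

In a tetrahedral complex all four positions are equivalent and every pair of ligands is adjacent — there is no cis/trans distinction.
Only one geometric arrangement is possible.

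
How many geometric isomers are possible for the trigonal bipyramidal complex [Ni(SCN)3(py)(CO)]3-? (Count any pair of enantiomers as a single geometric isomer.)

4

A trigonal bipyramid has two axial and three equatorial sites, which are chemically inequivalent.
Systematic placement gives 4 geometric isomers: py equatorial, CO axial; py axial, CO axial; py equatorial, CO equatorial; py axial, CO equatorial.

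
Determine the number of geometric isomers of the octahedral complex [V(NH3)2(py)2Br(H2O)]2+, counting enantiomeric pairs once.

In an octahedral complex each vertex has one trans partner and four cis neighbours.
Systematic placement gives 6 geometric isomers: NH3 trans, py trans; NH3 cis, py cis (3 arrangements, 2 chiral); NH3 cis, py trans; NH3 trans, py cis.

6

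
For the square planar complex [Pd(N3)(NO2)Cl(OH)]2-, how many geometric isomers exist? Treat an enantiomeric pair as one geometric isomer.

A square has two trans pairs of vertices; adjacent vertices are cis.
The distinct arrangements are (3 in all): (Cl/NO2 trans, N3/OH trans); (Cl/OH trans, N3/NO2 trans); (Cl/N3 trans, NO2/OH trans).

3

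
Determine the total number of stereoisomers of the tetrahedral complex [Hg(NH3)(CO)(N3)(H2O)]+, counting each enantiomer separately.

2

All four vertices of a tetrahedron are equivalent and mutually adjacent, so cis/trans isomerism cannot arise.
Only one geometric arrangement is possible; it has no improper symmetry element, so it exists as a pair of enantiomers (2 stereoisomers).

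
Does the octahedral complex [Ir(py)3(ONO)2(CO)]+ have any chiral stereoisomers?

no

In an octahedral complex each vertex has one trans partner and four cis neighbours.
The distinct arrangements are (3 in all): py mer, ONO cis; py mer, ONO trans; py fac, ONO cis.
Each arrangement has an internal mirror plane or centre of symmetry, so none is chiral.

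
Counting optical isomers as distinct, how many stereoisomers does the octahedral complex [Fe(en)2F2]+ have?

3

The six octahedral sites form three mutually perpendicular trans pairs.
Each en is bidentate and must span two cis positions.
There are 2 geometric isomers: F trans; F cis (chiral).
One of these lacks any improper symmetry element and so occurs as an enantiomeric pair, giving 2 + 1 = 3 stereoisomers in total.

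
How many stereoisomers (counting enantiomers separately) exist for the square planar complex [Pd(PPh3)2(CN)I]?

2

In a square planar complex each vertex has one trans partner and two cis neighbours.
The distinct arrangements are (2 in all): PPh3 cis; PPh3 trans.
Each arrangement has an internal mirror plane or centre of symmetry, so none is chiral.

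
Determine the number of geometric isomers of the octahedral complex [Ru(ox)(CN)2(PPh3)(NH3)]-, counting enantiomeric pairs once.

Each ox is bidentate and must span two cis positions.
The distinct arrangements are (4 in all): CN trans; CN cis (3 arrangements, 2 chiral).

4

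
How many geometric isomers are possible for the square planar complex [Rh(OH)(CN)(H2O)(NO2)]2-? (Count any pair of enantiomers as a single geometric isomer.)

In a square planar complex each vertex has one trans partner and two cis neighbours.
There are 3 geometric isomers: (CN/NO2 trans, H2O/OH trans); (CN/OH trans, H2O/NO2 trans); (CN/H2O trans, NO2/OH trans).

3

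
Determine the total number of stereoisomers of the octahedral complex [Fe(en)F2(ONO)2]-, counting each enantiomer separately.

4

The six octahedral sites form three mutually perpendicular trans pairs.
Each en is bidentate and must span two cis positions.
Working through the distinct placements yields 3 geometric isomers: F trans, ONO cis; F cis, ONO cis (chiral); F cis, ONO trans.
One of these lacks any improper symmetry element and so occurs as an enantiomeric pair, giving 3 + 1 = 4 stereoisomers in total.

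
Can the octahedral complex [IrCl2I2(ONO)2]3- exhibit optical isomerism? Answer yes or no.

There are 5 geometric isomers: Cl trans, I trans, ONO trans; Cl trans, I cis, ONO cis; Cl cis, I cis, ONO trans; Cl cis, I cis, ONO cis (chiral); Cl cis, I trans, ONO cis.
One of these lacks any improper symmetry element and so occurs as an enantiomeric pair, giving 5 + 1 = 6 stereoisomers in total.

yes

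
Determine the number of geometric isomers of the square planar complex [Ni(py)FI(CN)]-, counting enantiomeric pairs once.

3

The distinct arrangements are (3 in all): (CN/I trans, F/py trans); (CN/py trans, F/I trans); (CN/F trans, I/py trans).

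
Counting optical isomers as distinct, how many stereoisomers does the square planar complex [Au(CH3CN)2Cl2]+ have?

2

A square has two trans pairs of vertices; adjacent vertices are cis.
Working through the distinct placements yields 2 geometric isomers: CH3CN cis; CH3CN trans.
Each arrangement has an internal mirror plane or centre of symmetry, so none is chiral.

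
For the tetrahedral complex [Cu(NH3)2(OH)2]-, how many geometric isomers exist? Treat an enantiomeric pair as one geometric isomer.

Only one geometric arrangement is possible.

1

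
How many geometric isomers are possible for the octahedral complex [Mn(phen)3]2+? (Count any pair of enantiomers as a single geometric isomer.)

1

The six octahedral sites form three mutually perpendicular trans pairs.
Each phen is bidentate and must span two cis positions.
Only one geometric arrangement is possible; it has no improper symmetry element, so it exists as a pair of enantiomers (2 stereoisomers).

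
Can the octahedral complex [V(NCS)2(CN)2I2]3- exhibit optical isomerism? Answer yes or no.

An octahedron has six vertices in three trans pairs; every non-trans pair is cis.
Working through the distinct placements yields 5 geometric isomers: NCS trans, CN trans, I trans; NCS cis, CN trans, I cis; NCS trans, CN cis, I cis; NCS cis, CN cis, I cis (chiral); NCS cis, CN cis, I trans.
One of these lacks any improper symmetry element and so occurs as an enantiomeric pair, giving 5 + 1 = 6 stereoisomers in total.

yes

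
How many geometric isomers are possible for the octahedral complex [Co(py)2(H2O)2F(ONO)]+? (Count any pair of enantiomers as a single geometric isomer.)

6

Systematic placement gives 6 geometric isomers: py trans, H2O cis; py cis, H2O cis (3 arrangements, 2 chiral); py trans, H2O trans; py cis, H2O trans.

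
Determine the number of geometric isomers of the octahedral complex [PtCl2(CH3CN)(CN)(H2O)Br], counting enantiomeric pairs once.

Placing the ligands in turn and identifying arrangements related by rotation or reflection leaves 9 distinct geometric isomers.

9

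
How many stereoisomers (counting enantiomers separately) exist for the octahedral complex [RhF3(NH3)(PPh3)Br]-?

5

In an octahedral complex each vertex has one trans partner and four cis neighbours.
The distinct arrangements are (4 in all): F mer (3 arrangements); F fac (chiral).
One of these lacks any improper symmetry element and so occurs as an enantiomeric pair, giving 4 + 1 = 5 stereoisomers in total.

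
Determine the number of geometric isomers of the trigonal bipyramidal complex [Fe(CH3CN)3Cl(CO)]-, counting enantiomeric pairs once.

4

A trigonal bipyramid has two axial and three equatorial sites, which are chemically inequivalent.
Systematic placement gives 4 geometric isomers: Cl equatorial, CO equatorial; Cl equatorial, CO axial; Cl axial, CO equatorial; Cl axial, CO axial.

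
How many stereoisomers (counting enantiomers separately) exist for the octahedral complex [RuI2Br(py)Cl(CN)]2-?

15

In an octahedral complex each vertex has one trans partner and four cis neighbours.
Exhaustive case analysis gives 9 geometric isomers.
Of these, 6 lack any improper symmetry element and so occur as enantiomeric pairs, giving 9 + 6 = 15 stereoisomers in total.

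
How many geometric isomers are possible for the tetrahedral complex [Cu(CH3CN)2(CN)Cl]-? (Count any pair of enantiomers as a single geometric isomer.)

In a tetrahedral complex all four positions are equivalent and every pair of ligands is adjacent — there is no cis/trans distinction.
Only one geometric arrangement is possible.

1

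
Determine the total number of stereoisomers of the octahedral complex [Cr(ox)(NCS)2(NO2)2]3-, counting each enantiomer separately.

4

An octahedron has six vertices in three trans pairs; every non-trans pair is cis.
Each ox is bidentate and must span two cis positions.
Working through the distinct placements yields 3 geometric isomers: NCS trans, NO2 cis; NCS cis, NO2 cis (chiral); NCS cis, NO2 trans.
One of these lacks any improper symmetry element and so occurs as an enantiomeric pair, giving 3 + 1 = 4 stereoisomers in total.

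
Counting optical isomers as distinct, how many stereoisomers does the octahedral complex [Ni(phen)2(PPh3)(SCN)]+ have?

The six octahedral sites form three mutually perpendicular trans pairs.
Each phen is bidentate and must span two cis positions.
Working through the distinct placements yields 2 geometric isomers: PPh3 and SCN mutually trans; PPh3 and SCN mutually cis (chiral).
One of these lacks any improper symmetry element and so occurs as an enantiomeric pair, giving 2 + 1 = 3 stereoisomers in total.

3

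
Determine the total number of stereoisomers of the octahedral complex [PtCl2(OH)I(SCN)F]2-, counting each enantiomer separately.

15

Systematic enumeration (placing each ligand type in turn and discarding arrangements equivalent by rotation or reflection) gives 9 geometric isomers.
Of these, 6 lack any improper symmetry element and so occur as enantiomeric pairs, giving 9 + 6 = 15 stereoisomers in total.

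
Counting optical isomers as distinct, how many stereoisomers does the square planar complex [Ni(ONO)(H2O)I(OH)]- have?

In a square planar complex each vertex has one trans partner and two cis neighbours.
The distinct arrangements are (3 in all): (H2O/OH trans, I/ONO trans); (H2O/ONO trans, I/OH trans); (H2O/I trans, OH/ONO trans).
Each arrangement has an internal mirror plane or centre of symmetry, so none is chiral.

3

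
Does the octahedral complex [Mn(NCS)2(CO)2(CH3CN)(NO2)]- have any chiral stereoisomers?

An octahedron has six vertices in three trans pairs; every non-trans pair is cis.
The distinct arrangements are (6 in all): NCS cis, CO cis (3 arrangements, 2 chiral); NCS trans, CO cis; NCS cis, CO trans; NCS trans, CO trans.
Of these, 2 lack any improper symmetry element and so occur as enantiomeric pairs, giving 6 + 2 = 8 stereoisomers in total.

yes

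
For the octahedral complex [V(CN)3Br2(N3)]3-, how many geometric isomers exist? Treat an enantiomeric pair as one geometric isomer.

The six octahedral sites form three mutually perpendicular trans pairs.
There are 3 geometric isomers: CN mer, Br trans; CN fac, Br cis; CN mer, Br cis.

3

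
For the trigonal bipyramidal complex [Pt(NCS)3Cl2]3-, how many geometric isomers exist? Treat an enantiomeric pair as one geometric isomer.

3

A trigonal bipyramid has two axial and three equatorial sites, which are chemically inequivalent.
Systematic placement gives 3 geometric isomers: Cl both axial; Cl one axial, one equatorial; Cl both equatorial.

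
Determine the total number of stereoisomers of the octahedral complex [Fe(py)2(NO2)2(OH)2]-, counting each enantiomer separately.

The six octahedral sites form three mutually perpendicular trans pairs.
There are 5 geometric isomers: py trans, NO2 trans, OH trans; py cis, NO2 trans, OH cis; py trans, NO2 cis, OH cis; py cis, NO2 cis, OH cis (chiral); py cis, NO2 cis, OH trans.
One of these lacks any improper symmetry element and so occurs as an enantiomeric pair, giving 5 + 1 = 6 stereoisomers in total.

6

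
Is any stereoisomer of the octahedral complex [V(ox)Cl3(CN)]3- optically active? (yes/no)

no

The six octahedral sites form three mutually perpendicular trans pairs.
Each ox is bidentate and must span two cis positions.
The distinct arrangements are (2 in all): Cl fac; Cl mer.
Each arrangement has an internal mirror plane or centre of symmetry, so none is chiral.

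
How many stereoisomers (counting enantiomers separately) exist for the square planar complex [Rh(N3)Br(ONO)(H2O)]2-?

A square has two trans pairs of vertices; adjacent vertices are cis.
Systematic placement gives 3 geometric isomers: (Br/N3 trans, H2O/ONO trans); (Br/ONO trans, H2O/N3 trans); (Br/H2O trans, N3/ONO trans).
Each arrangement has an internal mirror plane or centre of symmetry, so none is chiral.

3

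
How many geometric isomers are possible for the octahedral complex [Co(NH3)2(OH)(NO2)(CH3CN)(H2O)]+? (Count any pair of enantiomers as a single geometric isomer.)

9

Systematic enumeration (placing each ligand type in turn and discarding arrangements equivalent by rotation or reflection) gives 9 geometric isomers.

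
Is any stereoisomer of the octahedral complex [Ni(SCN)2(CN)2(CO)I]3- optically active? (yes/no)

In an octahedral complex each vertex has one trans partner and four cis neighbours.
There are 6 geometric isomers: SCN trans, CN trans; SCN cis, CN trans; SCN trans, CN cis; SCN cis, CN cis (3 arrangements, 2 chiral).
Of these, 2 lack any improper symmetry element and so occur as enantiomeric pairs, giving 6 + 2 = 8 stereoisomers in total.

yes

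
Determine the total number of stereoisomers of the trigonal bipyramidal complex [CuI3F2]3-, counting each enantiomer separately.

In a trigonal bipyramid the two axial positions differ from the three equatorial ones.
Systematic placement gives 3 geometric isomers: F both axial; F one axial, one equatorial; F both equatorial.
Each arrangement has an internal mirror plane or centre of symmetry, so none is chiral.

3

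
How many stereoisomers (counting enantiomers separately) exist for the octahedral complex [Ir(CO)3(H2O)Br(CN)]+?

An octahedron has six vertices in three trans pairs; every non-trans pair is cis.
The distinct arrangements are (4 in all): CO mer (3 arrangements); CO fac (chiral).
One of these lacks any improper symmetry element and so occurs as an enantiomeric pair, giving 4 + 1 = 5 stereoisomers in total.

5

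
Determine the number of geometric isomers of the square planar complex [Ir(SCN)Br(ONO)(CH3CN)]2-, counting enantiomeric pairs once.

Working through the distinct placements yields 3 geometric isomers: (Br/ONO trans, CH3CN/SCN trans); (Br/SCN trans, CH3CN/ONO trans); (Br/CH3CN trans, ONO/SCN trans).

3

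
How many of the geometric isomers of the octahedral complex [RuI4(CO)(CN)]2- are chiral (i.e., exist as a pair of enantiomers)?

0

Working through the distinct placements yields 2 geometric isomers: CO and CN mutually trans; CO and CN mutually cis.
Each arrangement has an internal mirror plane or centre of symmetry, so none is chiral.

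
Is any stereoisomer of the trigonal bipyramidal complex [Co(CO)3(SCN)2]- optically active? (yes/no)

no

A trigonal bipyramid has two axial and three equatorial sites, which are chemically inequivalent.
Working through the distinct placements yields 3 geometric isomers: SCN both equatorial; SCN one axial, one equatorial; SCN both axial.
Each arrangement has an internal mirror plane or centre of symmetry, so none is chiral.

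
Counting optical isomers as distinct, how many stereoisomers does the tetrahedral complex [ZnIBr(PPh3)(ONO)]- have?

2

In a tetrahedral complex all four positions are equivalent and every pair of ligands is adjacent — there is no cis/trans distinction.
Only one geometric arrangement is possible; it has no improper symmetry element, so it exists as a pair of enantiomers (2 stereoisomers).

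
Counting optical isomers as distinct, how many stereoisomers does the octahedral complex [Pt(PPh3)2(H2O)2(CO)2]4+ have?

An octahedron has six vertices in three trans pairs; every non-trans pair is cis.
There are 5 geometric isomers: PPh3 trans, H2O trans, CO trans; PPh3 cis, H2O cis, CO trans; PPh3 trans, H2O cis, CO cis; PPh3 cis, H2O cis, CO cis (chiral); PPh3 cis, H2O trans, CO cis.
One of these lacks any improper symmetry element and so occurs as an enantiomeric pair, giving 5 + 1 = 6 stereoisomers in total.

6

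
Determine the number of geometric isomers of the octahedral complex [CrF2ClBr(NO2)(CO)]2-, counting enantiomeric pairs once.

9

The six octahedral sites form three mutually perpendicular trans pairs.
Exhaustive case analysis gives 9 geometric isomers.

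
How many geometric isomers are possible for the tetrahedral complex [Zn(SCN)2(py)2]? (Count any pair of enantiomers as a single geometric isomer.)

1

All four vertices of a tetrahedron are equivalent and mutually adjacent, so cis/trans isomerism cannot arise.
Only one geometric arrangement is possible.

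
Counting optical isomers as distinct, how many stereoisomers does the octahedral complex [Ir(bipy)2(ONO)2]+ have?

In an octahedral complex each vertex has one trans partner and four cis neighbours.
Each bipy is bidentate and must span two cis positions.
The distinct arrangements are (2 in all): ONO trans; ONO cis (chiral).
One of these lacks any improper symmetry element and so occurs as an enantiomeric pair, giving 2 + 1 = 3 stereoisomers in total.

3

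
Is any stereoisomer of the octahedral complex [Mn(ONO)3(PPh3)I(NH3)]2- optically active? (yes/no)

In an octahedral complex each vertex has one trans partner and four cis neighbours.
The distinct arrangements are (4 in all): ONO mer (3 arrangements); ONO fac (chiral).
One of these lacks any improper symmetry element and so occurs as an enantiomeric pair, giving 4 + 1 = 5 stereoisomers in total.

yes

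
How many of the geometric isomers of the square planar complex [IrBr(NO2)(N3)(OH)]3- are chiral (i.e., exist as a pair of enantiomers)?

0

In a square planar complex each vertex has one trans partner and two cis neighbours.
Working through the distinct placements yields 3 geometric isomers: (Br/NO2 trans, N3/OH trans); (Br/OH trans, N3/NO2 trans); (Br/N3 trans, NO2/OH trans).
Each arrangement has an internal mirror plane or centre of symmetry, so none is chiral.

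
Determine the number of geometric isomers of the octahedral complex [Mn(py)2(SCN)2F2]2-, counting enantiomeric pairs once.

5

There are 5 geometric isomers: py trans, SCN trans, F trans; py cis, SCN cis, F trans; py trans, SCN cis, F cis; py cis, SCN cis, F cis (chiral); py cis, SCN trans, F cis.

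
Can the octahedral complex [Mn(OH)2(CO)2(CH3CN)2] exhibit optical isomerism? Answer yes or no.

In an octahedral complex each vertex has one trans partner and four cis neighbours.
Working through the distinct placements yields 5 geometric isomers: OH trans, CO trans, CH3CN trans; OH cis, CO cis, CH3CN trans; OH trans, CO cis, CH3CN cis; OH cis, CO cis, CH3CN cis (chiral); OH cis, CO trans, CH3CN cis.
One of these lacks any improper symmetry element and so occurs as an enantiomeric pair, giving 5 + 1 = 6 stereoisomers in total.

yes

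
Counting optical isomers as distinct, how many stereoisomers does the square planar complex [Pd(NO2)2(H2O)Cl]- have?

2

A square has two trans pairs of vertices; adjacent vertices are cis.
Working through the distinct placements yields 2 geometric isomers: NO2 cis; NO2 trans.
Each arrangement has an internal mirror plane or centre of symmetry, so none is chiral.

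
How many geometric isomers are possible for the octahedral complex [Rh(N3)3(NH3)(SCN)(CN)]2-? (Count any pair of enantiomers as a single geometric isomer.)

4

The distinct arrangements are (4 in all): N3 mer (3 arrangements); N3 fac (chiral).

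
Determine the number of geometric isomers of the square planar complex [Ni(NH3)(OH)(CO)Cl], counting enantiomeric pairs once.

In a square planar complex each vertex has one trans partner and two cis neighbours.
The distinct arrangements are (3 in all): (CO/NH3 trans, Cl/OH trans); (CO/OH trans, Cl/NH3 trans); (CO/Cl trans, NH3/OH trans).

3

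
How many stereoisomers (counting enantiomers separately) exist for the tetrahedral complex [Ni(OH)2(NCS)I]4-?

1

In a tetrahedral complex all four positions are equivalent and every pair of ligands is adjacent — there is no cis/trans distinction.
Only one geometric arrangement is possible.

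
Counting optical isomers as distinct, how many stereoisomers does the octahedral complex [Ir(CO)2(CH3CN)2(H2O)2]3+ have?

There are 5 geometric isomers: CO trans, CH3CN trans, H2O trans; CO cis, CH3CN trans, H2O cis; CO cis, CH3CN cis, H2O trans; CO cis, CH3CN cis, H2O cis (chiral); CO trans, CH3CN cis, H2O cis.
One of these lacks any improper symmetry element and so occurs as an enantiomeric pair, giving 5 + 1 = 6 stereoisomers in total.

6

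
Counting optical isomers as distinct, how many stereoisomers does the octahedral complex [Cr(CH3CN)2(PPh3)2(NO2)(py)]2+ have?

The six octahedral sites form three mutually perpendicular trans pairs.
Systematic placement gives 6 geometric isomers: CH3CN trans, PPh3 cis; CH3CN trans, PPh3 trans; CH3CN cis, PPh3 cis (3 arrangements, 2 chiral); CH3CN cis, PPh3 trans.
Of these, 2 lack any improper symmetry element and so occur as enantiomeric pairs, giving 6 + 2 = 8 stereoisomers in total.

8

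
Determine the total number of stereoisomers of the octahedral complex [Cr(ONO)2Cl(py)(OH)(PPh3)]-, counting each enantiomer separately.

In an octahedral complex each vertex has one trans partner and four cis neighbours.
Exhaustive case analysis gives 9 geometric isomers.
Of these, 6 lack any improper symmetry element and so occur as enantiomeric pairs, giving 9 + 6 = 15 stereoisomers in total.

15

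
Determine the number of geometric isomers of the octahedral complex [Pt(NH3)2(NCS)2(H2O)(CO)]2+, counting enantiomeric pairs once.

6

The distinct arrangements are (6 in all): NH3 trans, NCS trans; NH3 cis, NCS cis (3 arrangements, 2 chiral); NH3 trans, NCS cis; NH3 cis, NCS trans.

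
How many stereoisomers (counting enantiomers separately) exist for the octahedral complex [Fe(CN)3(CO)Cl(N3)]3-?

Systematic placement gives 4 geometric isomers: CN mer (3 arrangements); CN fac (chiral).
One of these lacks any improper symmetry element and so occurs as an enantiomeric pair, giving 4 + 1 = 5 stereoisomers in total.

5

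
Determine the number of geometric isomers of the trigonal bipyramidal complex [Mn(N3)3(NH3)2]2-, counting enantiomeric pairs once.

In a trigonal bipyramid the two axial positions differ from the three equatorial ones.
Systematic placement gives 3 geometric isomers: NH3 both equatorial; NH3 one axial, one equatorial; NH3 both axial.

3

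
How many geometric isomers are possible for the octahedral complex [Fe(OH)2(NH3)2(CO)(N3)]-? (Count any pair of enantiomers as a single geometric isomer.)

In an octahedral complex each vertex has one trans partner and four cis neighbours.
There are 6 geometric isomers: OH trans, NH3 trans; OH cis, NH3 cis (3 arrangements, 2 chiral); OH trans, NH3 cis; OH cis, NH3 trans.

6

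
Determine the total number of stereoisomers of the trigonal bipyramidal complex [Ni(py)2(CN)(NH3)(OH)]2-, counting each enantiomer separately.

A trigonal bipyramid has two axial and three equatorial sites, which are chemically inequivalent.
Exhaustive case analysis gives 7 geometric isomers.
Of these, 3 lack any improper symmetry element and so occur as enantiomeric pairs, giving 7 + 3 = 10 stereoisomers in total.

10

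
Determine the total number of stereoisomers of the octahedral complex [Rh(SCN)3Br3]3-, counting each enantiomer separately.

2

Working through the distinct placements yields 2 geometric isomers: SCN mer; SCN fac.
Each arrangement has an internal mirror plane or centre of symmetry, so none is chiral.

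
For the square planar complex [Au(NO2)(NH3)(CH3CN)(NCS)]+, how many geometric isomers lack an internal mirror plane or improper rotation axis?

A square has two trans pairs of vertices; adjacent vertices are cis.
There are 3 geometric isomers: (CH3CN/NH3 trans, NCS/NO2 trans); (CH3CN/NO2 trans, NCS/NH3 trans); (CH3CN/NCS trans, NH3/NO2 trans).
Each arrangement has an internal mirror plane or centre of symmetry, so none is chiral.

0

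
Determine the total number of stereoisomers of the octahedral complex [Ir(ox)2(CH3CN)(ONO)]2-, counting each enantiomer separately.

An octahedron has six vertices in three trans pairs; every non-trans pair is cis.
Each ox is bidentate and must span two cis positions.
There are 2 geometric isomers: CH3CN and ONO mutually trans; CH3CN and ONO mutually cis (chiral).
One of these lacks any improper symmetry element and so occurs as an enantiomeric pair, giving 2 + 1 = 3 stereoisomers in total.

3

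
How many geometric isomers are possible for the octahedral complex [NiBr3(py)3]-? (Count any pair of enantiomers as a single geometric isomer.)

2

An octahedron has six vertices in three trans pairs; every non-trans pair is cis.
There are 2 geometric isomers: Br mer; Br fac.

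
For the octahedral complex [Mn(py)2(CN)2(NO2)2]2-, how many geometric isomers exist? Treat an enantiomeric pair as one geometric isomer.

Systematic placement gives 5 geometric isomers: py trans, CN trans, NO2 trans; py cis, CN trans, NO2 cis; py trans, CN cis, NO2 cis; py cis, CN cis, NO2 cis (chiral); py cis, CN cis, NO2 trans.

5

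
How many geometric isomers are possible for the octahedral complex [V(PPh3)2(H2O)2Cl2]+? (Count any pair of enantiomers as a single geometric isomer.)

5

In an octahedral complex each vertex has one trans partner and four cis neighbours.
Working through the distinct placements yields 5 geometric isomers: PPh3 trans, H2O trans, Cl trans; PPh3 cis, H2O cis, Cl trans; PPh3 trans, H2O cis, Cl cis; PPh3 cis, H2O cis, Cl cis (chiral); PPh3 cis, H2O trans, Cl cis.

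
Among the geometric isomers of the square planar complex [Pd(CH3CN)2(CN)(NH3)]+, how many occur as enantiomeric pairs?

The distinct arrangements are (2 in all): CH3CN cis; CH3CN trans.
Each arrangement has an internal mirror plane or centre of symmetry, so none is chiral.

0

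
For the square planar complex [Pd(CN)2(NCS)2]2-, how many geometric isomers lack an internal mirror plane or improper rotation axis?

0

A square has two trans pairs of vertices; adjacent vertices are cis.
The distinct arrangements are (2 in all): CN cis; CN trans.
Each arrangement has an internal mirror plane or centre of symmetry, so none is chiral.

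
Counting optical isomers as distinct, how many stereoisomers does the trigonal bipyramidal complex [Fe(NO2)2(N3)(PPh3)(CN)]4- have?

10

In a trigonal bipyramid the two axial positions differ from the three equatorial ones.
Systematic enumeration (placing each ligand type in turn and discarding arrangements equivalent by rotation or reflection) gives 7 geometric isomers.
Of these, 3 lack any improper symmetry element and so occur as enantiomeric pairs, giving 7 + 3 = 10 stereoisomers in total.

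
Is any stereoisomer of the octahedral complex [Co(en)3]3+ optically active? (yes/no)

yes

Each en is bidentate and must span two cis positions.
Only one geometric arrangement is possible; it has no improper symmetry element, so it exists as a pair of enantiomers (2 stereoisomers).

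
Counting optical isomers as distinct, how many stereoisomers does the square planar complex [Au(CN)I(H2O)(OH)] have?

3

A square has two trans pairs of vertices; adjacent vertices are cis.
The distinct arrangements are (3 in all): (CN/I trans, H2O/OH trans); (CN/OH trans, H2O/I trans); (CN/H2O trans, I/OH trans).
Each arrangement has an internal mirror plane or centre of symmetry, so none is chiral.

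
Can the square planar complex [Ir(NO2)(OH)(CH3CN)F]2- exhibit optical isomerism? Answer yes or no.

no

A square has two trans pairs of vertices; adjacent vertices are cis.
Systematic placement gives 3 geometric isomers: (CH3CN/NO2 trans, F/OH trans); (CH3CN/OH trans, F/NO2 trans); (CH3CN/F trans, NO2/OH trans).
Each arrangement has an internal mirror plane or centre of symmetry, so none is chiral.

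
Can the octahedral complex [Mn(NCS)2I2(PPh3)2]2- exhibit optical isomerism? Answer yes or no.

The six octahedral sites form three mutually perpendicular trans pairs.
Working through the distinct placements yields 5 geometric isomers: NCS trans, I trans, PPh3 trans; NCS cis, I trans, PPh3 cis; NCS cis, I cis, PPh3 trans; NCS cis, I cis, PPh3 cis (chiral); NCS trans, I cis, PPh3 cis.
One of these lacks any improper symmetry element and so occurs as an enantiomeric pair, giving 5 + 1 = 6 stereoisomers in total.

yes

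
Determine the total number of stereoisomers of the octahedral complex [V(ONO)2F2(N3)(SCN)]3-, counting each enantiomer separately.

8

An octahedron has six vertices in three trans pairs; every non-trans pair is cis.
Systematic placement gives 6 geometric isomers: ONO cis, F trans; ONO trans, F trans; ONO cis, F cis (3 arrangements, 2 chiral); ONO trans, F cis.
Of these, 2 lack any improper symmetry element and so occur as enantiomeric pairs, giving 6 + 2 = 8 stereoisomers in total.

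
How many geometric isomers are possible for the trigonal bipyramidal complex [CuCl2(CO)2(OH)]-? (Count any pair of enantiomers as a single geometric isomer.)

In a trigonal bipyramid the two axial positions differ from the three equatorial ones.
Exhaustive case analysis gives 5 geometric isomers.

5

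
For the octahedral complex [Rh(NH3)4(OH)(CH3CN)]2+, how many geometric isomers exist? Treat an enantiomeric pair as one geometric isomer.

2

In an octahedral complex each vertex has one trans partner and four cis neighbours.
Working through the distinct placements yields 2 geometric isomers: OH and CH3CN mutually cis; OH and CH3CN mutually trans.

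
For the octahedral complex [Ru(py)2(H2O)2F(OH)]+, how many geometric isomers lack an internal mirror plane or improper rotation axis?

2

Working through the distinct placements yields 6 geometric isomers: py trans, H2O cis; py cis, H2O cis (3 arrangements, 2 chiral); py trans, H2O trans; py cis, H2O trans.
Of these, 2 lack any improper symmetry element and so occur as enantiomeric pairs, giving 6 + 2 = 8 stereoisomers in total.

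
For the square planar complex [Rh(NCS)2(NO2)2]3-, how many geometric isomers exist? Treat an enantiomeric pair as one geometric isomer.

In a square planar complex each vertex has one trans partner and two cis neighbours.
Working through the distinct placements yields 2 geometric isomers: NCS cis; NCS trans.

2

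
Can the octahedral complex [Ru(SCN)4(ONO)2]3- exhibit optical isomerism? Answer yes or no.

no

The six octahedral sites form three mutually perpendicular trans pairs.
There are 2 geometric isomers: ONO trans; ONO cis.
Each arrangement has an internal mirror plane or centre of symmetry, so none is chiral.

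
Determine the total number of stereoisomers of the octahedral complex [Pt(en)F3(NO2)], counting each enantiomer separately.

An octahedron has six vertices in three trans pairs; every non-trans pair is cis.
Each en is bidentate and must span two cis positions.
Systematic placement gives 2 geometric isomers: F mer; F fac.
Each arrangement has an internal mirror plane or centre of symmetry, so none is chiral.

2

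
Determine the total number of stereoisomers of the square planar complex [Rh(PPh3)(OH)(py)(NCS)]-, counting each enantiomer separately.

In a square planar complex each vertex has one trans partner and two cis neighbours.
The distinct arrangements are (3 in all): (NCS/PPh3 trans, OH/py trans); (NCS/py trans, OH/PPh3 trans); (NCS/OH trans, PPh3/py trans).
Each arrangement has an internal mirror plane or centre of symmetry, so none is chiral.

3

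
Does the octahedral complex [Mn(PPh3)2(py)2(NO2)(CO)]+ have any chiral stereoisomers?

There are 6 geometric isomers: PPh3 trans, py trans; PPh3 cis, py cis (3 arrangements, 2 chiral); PPh3 cis, py trans; PPh3 trans, py cis.
Of these, 2 lack any improper symmetry element and so occur as enantiomeric pairs, giving 6 + 2 = 8 stereoisomers in total.

yes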